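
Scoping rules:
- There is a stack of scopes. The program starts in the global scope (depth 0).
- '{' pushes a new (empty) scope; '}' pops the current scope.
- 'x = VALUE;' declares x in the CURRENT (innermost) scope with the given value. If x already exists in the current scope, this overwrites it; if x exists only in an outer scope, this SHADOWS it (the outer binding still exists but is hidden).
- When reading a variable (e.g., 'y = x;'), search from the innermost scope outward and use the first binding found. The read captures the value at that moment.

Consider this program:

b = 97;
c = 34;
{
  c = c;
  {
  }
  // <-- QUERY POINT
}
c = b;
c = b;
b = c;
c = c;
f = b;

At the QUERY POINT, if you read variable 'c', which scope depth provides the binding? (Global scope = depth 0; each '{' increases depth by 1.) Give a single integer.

Step 1: declare b=97 at depth 0
Step 2: declare c=34 at depth 0
Step 3: enter scope (depth=1)
Step 4: declare c=(read c)=34 at depth 1
Step 5: enter scope (depth=2)
Step 6: exit scope (depth=1)
Visible at query point: b=97 c=34

Answer: 1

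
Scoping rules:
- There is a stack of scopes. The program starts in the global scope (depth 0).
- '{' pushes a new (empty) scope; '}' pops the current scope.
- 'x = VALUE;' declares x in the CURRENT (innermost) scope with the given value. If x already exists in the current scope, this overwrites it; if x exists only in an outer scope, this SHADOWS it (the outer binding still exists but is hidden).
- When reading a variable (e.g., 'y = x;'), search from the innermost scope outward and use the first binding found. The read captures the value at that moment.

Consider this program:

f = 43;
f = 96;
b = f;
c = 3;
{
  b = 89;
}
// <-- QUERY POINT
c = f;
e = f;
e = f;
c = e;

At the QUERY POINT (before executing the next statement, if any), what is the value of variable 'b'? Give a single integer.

Step 1: declare f=43 at depth 0
Step 2: declare f=96 at depth 0
Step 3: declare b=(read f)=96 at depth 0
Step 4: declare c=3 at depth 0
Step 5: enter scope (depth=1)
Step 6: declare b=89 at depth 1
Step 7: exit scope (depth=0)
Visible at query point: b=96 c=3 f=96

Answer: 96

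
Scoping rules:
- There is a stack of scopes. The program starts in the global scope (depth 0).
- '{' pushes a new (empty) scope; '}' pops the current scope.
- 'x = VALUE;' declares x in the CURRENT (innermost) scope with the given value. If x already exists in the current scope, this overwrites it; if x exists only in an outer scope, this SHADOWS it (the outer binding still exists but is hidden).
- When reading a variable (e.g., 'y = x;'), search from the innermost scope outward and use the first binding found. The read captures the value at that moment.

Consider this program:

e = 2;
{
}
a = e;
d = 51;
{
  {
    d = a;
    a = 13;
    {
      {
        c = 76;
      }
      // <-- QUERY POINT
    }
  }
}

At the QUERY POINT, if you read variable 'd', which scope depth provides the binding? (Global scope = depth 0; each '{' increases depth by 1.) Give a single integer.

Answer: 2

Derivation:
Step 1: declare e=2 at depth 0
Step 2: enter scope (depth=1)
Step 3: exit scope (depth=0)
Step 4: declare a=(read e)=2 at depth 0
Step 5: declare d=51 at depth 0
Step 6: enter scope (depth=1)
Step 7: enter scope (depth=2)
Step 8: declare d=(read a)=2 at depth 2
Step 9: declare a=13 at depth 2
Step 10: enter scope (depth=3)
Step 11: enter scope (depth=4)
Step 12: declare c=76 at depth 4
Step 13: exit scope (depth=3)
Visible at query point: a=13 d=2 e=2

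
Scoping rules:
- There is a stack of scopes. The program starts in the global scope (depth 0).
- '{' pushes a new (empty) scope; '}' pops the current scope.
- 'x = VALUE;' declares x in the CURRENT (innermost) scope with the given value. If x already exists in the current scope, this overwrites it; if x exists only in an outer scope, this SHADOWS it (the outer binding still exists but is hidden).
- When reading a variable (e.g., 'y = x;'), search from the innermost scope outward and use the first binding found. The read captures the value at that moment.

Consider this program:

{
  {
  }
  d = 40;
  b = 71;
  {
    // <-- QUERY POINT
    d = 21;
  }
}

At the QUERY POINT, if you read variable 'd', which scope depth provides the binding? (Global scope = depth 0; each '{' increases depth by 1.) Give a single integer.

Answer: 1

Derivation:
Step 1: enter scope (depth=1)
Step 2: enter scope (depth=2)
Step 3: exit scope (depth=1)
Step 4: declare d=40 at depth 1
Step 5: declare b=71 at depth 1
Step 6: enter scope (depth=2)
Visible at query point: b=71 d=40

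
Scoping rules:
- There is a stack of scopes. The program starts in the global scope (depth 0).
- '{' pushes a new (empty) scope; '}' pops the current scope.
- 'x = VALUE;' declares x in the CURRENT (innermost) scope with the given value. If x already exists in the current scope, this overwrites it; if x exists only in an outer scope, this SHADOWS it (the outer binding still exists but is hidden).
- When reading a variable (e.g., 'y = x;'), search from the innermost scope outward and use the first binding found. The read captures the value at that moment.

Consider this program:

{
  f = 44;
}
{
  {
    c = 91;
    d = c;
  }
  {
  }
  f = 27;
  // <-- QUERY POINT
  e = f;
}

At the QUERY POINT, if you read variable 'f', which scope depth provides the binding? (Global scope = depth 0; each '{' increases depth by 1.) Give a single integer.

Step 1: enter scope (depth=1)
Step 2: declare f=44 at depth 1
Step 3: exit scope (depth=0)
Step 4: enter scope (depth=1)
Step 5: enter scope (depth=2)
Step 6: declare c=91 at depth 2
Step 7: declare d=(read c)=91 at depth 2
Step 8: exit scope (depth=1)
Step 9: enter scope (depth=2)
Step 10: exit scope (depth=1)
Step 11: declare f=27 at depth 1
Visible at query point: f=27

Answer: 1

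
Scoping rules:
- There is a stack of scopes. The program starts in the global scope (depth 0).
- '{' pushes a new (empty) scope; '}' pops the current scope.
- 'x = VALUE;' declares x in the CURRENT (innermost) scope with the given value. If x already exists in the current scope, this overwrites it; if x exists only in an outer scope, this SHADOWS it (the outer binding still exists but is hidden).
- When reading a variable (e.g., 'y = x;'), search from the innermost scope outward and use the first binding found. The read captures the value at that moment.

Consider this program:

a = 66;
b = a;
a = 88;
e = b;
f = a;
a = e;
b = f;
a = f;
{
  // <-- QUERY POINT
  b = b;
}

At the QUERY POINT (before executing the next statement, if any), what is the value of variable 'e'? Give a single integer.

Step 1: declare a=66 at depth 0
Step 2: declare b=(read a)=66 at depth 0
Step 3: declare a=88 at depth 0
Step 4: declare e=(read b)=66 at depth 0
Step 5: declare f=(read a)=88 at depth 0
Step 6: declare a=(read e)=66 at depth 0
Step 7: declare b=(read f)=88 at depth 0
Step 8: declare a=(read f)=88 at depth 0
Step 9: enter scope (depth=1)
Visible at query point: a=88 b=88 e=66 f=88

Answer: 66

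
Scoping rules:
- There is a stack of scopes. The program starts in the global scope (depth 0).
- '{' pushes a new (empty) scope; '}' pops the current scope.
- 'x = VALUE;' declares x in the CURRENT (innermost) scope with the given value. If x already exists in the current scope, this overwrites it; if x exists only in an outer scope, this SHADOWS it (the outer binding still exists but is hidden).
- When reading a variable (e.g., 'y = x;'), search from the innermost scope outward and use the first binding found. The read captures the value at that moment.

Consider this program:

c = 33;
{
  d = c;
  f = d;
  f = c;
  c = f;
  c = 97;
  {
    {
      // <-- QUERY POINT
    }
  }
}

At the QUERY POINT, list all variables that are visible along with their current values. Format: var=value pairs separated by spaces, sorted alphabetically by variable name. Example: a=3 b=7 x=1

Step 1: declare c=33 at depth 0
Step 2: enter scope (depth=1)
Step 3: declare d=(read c)=33 at depth 1
Step 4: declare f=(read d)=33 at depth 1
Step 5: declare f=(read c)=33 at depth 1
Step 6: declare c=(read f)=33 at depth 1
Step 7: declare c=97 at depth 1
Step 8: enter scope (depth=2)
Step 9: enter scope (depth=3)
Visible at query point: c=97 d=33 f=33

Answer: c=97 d=33 f=33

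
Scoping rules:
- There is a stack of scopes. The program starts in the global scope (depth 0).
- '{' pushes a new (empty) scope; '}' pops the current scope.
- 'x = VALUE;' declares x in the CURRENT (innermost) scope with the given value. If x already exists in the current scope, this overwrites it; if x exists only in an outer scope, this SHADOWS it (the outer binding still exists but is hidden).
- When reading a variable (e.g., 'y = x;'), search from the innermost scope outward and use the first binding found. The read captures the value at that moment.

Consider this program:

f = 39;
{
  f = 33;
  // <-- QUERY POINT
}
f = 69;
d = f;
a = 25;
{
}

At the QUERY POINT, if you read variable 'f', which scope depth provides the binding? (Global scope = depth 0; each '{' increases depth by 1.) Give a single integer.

Step 1: declare f=39 at depth 0
Step 2: enter scope (depth=1)
Step 3: declare f=33 at depth 1
Visible at query point: f=33

Answer: 1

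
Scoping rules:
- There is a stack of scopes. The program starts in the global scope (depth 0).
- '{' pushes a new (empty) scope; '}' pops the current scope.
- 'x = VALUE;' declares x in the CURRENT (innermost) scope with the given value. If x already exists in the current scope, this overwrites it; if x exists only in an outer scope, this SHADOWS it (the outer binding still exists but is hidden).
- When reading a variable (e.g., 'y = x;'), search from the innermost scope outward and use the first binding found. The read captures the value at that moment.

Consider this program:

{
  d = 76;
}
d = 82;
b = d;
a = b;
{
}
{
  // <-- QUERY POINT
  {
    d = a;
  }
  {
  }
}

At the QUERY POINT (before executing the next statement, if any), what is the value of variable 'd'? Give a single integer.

Step 1: enter scope (depth=1)
Step 2: declare d=76 at depth 1
Step 3: exit scope (depth=0)
Step 4: declare d=82 at depth 0
Step 5: declare b=(read d)=82 at depth 0
Step 6: declare a=(read b)=82 at depth 0
Step 7: enter scope (depth=1)
Step 8: exit scope (depth=0)
Step 9: enter scope (depth=1)
Visible at query point: a=82 b=82 d=82

Answer: 82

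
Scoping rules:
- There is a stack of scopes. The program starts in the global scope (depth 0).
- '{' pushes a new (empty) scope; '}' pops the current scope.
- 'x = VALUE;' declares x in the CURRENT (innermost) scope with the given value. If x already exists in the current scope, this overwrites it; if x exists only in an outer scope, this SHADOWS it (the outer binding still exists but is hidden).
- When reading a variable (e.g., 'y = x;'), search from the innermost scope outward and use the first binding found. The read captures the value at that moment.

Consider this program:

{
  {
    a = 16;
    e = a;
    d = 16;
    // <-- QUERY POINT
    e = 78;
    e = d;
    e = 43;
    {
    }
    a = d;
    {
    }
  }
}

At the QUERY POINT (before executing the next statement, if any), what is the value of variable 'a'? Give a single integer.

Step 1: enter scope (depth=1)
Step 2: enter scope (depth=2)
Step 3: declare a=16 at depth 2
Step 4: declare e=(read a)=16 at depth 2
Step 5: declare d=16 at depth 2
Visible at query point: a=16 d=16 e=16

Answer: 16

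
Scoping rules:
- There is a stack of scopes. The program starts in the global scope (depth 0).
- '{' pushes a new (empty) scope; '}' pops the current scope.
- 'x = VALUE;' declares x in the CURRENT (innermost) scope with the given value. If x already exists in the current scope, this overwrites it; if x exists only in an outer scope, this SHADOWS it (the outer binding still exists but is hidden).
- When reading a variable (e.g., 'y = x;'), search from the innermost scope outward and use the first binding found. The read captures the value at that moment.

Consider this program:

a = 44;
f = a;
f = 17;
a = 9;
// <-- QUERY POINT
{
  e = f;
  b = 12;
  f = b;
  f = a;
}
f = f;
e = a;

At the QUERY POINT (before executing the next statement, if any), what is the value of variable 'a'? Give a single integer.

Answer: 9

Derivation:
Step 1: declare a=44 at depth 0
Step 2: declare f=(read a)=44 at depth 0
Step 3: declare f=17 at depth 0
Step 4: declare a=9 at depth 0
Visible at query point: a=9 f=17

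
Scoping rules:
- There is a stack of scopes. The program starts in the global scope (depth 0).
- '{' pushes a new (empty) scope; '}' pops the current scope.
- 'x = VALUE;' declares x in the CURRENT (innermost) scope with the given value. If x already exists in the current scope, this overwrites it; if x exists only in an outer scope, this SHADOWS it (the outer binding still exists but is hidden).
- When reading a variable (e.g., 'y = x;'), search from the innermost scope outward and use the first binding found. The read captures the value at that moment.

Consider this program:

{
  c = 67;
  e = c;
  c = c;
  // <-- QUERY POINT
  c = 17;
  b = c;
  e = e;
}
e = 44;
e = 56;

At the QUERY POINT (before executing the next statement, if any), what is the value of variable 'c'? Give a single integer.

Answer: 67

Derivation:
Step 1: enter scope (depth=1)
Step 2: declare c=67 at depth 1
Step 3: declare e=(read c)=67 at depth 1
Step 4: declare c=(read c)=67 at depth 1
Visible at query point: c=67 e=67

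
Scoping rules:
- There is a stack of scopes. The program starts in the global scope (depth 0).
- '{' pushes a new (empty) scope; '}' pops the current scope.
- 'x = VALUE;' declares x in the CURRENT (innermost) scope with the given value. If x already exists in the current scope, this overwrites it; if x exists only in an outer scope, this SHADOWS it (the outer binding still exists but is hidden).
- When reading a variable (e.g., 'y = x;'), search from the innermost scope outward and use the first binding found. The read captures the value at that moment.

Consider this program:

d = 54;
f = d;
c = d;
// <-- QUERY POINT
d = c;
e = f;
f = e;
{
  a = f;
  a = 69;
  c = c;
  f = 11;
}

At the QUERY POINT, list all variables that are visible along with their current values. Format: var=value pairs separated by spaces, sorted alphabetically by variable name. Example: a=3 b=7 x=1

Answer: c=54 d=54 f=54

Derivation:
Step 1: declare d=54 at depth 0
Step 2: declare f=(read d)=54 at depth 0
Step 3: declare c=(read d)=54 at depth 0
Visible at query point: c=54 d=54 f=54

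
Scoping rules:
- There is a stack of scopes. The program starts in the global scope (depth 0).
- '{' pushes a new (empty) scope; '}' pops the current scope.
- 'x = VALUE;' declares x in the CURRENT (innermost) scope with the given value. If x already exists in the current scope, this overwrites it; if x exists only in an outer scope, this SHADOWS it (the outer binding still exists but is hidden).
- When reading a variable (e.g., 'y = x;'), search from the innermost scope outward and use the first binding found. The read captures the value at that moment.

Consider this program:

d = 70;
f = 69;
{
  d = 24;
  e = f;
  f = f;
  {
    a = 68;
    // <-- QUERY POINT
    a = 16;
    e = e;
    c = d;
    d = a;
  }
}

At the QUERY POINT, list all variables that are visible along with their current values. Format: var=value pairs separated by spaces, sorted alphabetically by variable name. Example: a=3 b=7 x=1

Answer: a=68 d=24 e=69 f=69

Derivation:
Step 1: declare d=70 at depth 0
Step 2: declare f=69 at depth 0
Step 3: enter scope (depth=1)
Step 4: declare d=24 at depth 1
Step 5: declare e=(read f)=69 at depth 1
Step 6: declare f=(read f)=69 at depth 1
Step 7: enter scope (depth=2)
Step 8: declare a=68 at depth 2
Visible at query point: a=68 d=24 e=69 f=69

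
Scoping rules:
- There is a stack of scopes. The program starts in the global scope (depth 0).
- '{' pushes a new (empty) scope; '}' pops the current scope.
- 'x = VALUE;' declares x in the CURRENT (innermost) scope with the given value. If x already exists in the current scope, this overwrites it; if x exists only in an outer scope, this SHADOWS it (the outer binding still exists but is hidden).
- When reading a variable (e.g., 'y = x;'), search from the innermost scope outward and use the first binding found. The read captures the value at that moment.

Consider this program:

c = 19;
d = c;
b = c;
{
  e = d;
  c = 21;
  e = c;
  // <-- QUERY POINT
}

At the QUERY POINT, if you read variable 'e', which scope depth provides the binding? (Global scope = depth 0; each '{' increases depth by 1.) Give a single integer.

Step 1: declare c=19 at depth 0
Step 2: declare d=(read c)=19 at depth 0
Step 3: declare b=(read c)=19 at depth 0
Step 4: enter scope (depth=1)
Step 5: declare e=(read d)=19 at depth 1
Step 6: declare c=21 at depth 1
Step 7: declare e=(read c)=21 at depth 1
Visible at query point: b=19 c=21 d=19 e=21

Answer: 1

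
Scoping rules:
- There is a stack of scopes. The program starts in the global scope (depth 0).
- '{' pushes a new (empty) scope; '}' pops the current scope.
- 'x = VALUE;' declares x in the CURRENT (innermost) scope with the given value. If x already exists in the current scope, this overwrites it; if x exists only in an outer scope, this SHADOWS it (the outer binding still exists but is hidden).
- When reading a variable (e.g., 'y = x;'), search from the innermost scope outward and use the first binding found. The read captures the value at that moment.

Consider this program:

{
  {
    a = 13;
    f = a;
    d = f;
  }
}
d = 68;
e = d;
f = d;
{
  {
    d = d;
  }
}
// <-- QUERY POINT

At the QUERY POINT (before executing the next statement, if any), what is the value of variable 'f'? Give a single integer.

Answer: 68

Derivation:
Step 1: enter scope (depth=1)
Step 2: enter scope (depth=2)
Step 3: declare a=13 at depth 2
Step 4: declare f=(read a)=13 at depth 2
Step 5: declare d=(read f)=13 at depth 2
Step 6: exit scope (depth=1)
Step 7: exit scope (depth=0)
Step 8: declare d=68 at depth 0
Step 9: declare e=(read d)=68 at depth 0
Step 10: declare f=(read d)=68 at depth 0
Step 11: enter scope (depth=1)
Step 12: enter scope (depth=2)
Step 13: declare d=(read d)=68 at depth 2
Step 14: exit scope (depth=1)
Step 15: exit scope (depth=0)
Visible at query point: d=68 e=68 f=68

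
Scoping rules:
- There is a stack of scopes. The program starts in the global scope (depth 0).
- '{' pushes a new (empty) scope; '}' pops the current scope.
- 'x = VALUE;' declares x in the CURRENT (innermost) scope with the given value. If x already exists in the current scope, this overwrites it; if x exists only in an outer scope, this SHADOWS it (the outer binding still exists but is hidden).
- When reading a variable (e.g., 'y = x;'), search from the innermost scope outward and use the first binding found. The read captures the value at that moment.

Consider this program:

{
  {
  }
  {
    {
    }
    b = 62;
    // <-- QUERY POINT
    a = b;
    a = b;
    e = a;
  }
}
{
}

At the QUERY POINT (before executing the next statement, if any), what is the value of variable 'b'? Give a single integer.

Answer: 62

Derivation:
Step 1: enter scope (depth=1)
Step 2: enter scope (depth=2)
Step 3: exit scope (depth=1)
Step 4: enter scope (depth=2)
Step 5: enter scope (depth=3)
Step 6: exit scope (depth=2)
Step 7: declare b=62 at depth 2
Visible at query point: b=62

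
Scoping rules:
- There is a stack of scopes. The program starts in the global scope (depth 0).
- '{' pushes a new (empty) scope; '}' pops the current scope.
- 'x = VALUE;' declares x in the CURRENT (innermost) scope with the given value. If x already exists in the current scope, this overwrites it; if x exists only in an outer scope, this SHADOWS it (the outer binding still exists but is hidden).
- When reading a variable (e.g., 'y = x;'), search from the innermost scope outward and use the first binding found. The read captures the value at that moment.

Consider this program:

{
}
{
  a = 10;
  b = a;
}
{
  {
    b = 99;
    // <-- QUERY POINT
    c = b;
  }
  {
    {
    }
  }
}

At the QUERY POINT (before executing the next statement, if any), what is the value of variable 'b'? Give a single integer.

Answer: 99

Derivation:
Step 1: enter scope (depth=1)
Step 2: exit scope (depth=0)
Step 3: enter scope (depth=1)
Step 4: declare a=10 at depth 1
Step 5: declare b=(read a)=10 at depth 1
Step 6: exit scope (depth=0)
Step 7: enter scope (depth=1)
Step 8: enter scope (depth=2)
Step 9: declare b=99 at depth 2
Visible at query point: b=99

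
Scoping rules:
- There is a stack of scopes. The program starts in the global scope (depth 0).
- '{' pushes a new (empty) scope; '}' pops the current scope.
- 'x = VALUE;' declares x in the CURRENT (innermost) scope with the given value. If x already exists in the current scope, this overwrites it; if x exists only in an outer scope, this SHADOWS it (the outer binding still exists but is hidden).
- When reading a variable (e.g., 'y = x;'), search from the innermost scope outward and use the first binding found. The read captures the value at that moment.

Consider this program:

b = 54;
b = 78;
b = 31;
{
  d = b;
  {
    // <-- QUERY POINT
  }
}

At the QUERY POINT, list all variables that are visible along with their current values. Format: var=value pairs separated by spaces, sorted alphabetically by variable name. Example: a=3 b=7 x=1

Answer: b=31 d=31

Derivation:
Step 1: declare b=54 at depth 0
Step 2: declare b=78 at depth 0
Step 3: declare b=31 at depth 0
Step 4: enter scope (depth=1)
Step 5: declare d=(read b)=31 at depth 1
Step 6: enter scope (depth=2)
Visible at query point: b=31 d=31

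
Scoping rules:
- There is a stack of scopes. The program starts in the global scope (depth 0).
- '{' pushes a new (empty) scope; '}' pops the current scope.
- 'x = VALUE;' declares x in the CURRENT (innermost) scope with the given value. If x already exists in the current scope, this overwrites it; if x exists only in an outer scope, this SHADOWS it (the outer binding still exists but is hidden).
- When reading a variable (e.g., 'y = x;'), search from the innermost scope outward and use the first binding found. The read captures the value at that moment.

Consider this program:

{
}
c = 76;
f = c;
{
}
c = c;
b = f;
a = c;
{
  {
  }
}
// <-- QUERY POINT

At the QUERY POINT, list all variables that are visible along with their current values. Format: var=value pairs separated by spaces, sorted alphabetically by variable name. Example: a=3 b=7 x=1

Answer: a=76 b=76 c=76 f=76

Derivation:
Step 1: enter scope (depth=1)
Step 2: exit scope (depth=0)
Step 3: declare c=76 at depth 0
Step 4: declare f=(read c)=76 at depth 0
Step 5: enter scope (depth=1)
Step 6: exit scope (depth=0)
Step 7: declare c=(read c)=76 at depth 0
Step 8: declare b=(read f)=76 at depth 0
Step 9: declare a=(read c)=76 at depth 0
Step 10: enter scope (depth=1)
Step 11: enter scope (depth=2)
Step 12: exit scope (depth=1)
Step 13: exit scope (depth=0)
Visible at query point: a=76 b=76 c=76 f=76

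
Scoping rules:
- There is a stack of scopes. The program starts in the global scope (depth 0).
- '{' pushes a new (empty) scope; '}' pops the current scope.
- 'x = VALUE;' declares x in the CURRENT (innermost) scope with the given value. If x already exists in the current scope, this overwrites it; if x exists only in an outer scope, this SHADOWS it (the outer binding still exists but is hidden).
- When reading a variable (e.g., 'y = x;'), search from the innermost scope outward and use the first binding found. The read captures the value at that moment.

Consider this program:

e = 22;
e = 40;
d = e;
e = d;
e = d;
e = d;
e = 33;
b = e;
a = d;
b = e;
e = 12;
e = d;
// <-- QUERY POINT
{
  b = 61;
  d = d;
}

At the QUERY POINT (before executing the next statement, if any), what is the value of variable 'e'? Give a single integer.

Step 1: declare e=22 at depth 0
Step 2: declare e=40 at depth 0
Step 3: declare d=(read e)=40 at depth 0
Step 4: declare e=(read d)=40 at depth 0
Step 5: declare e=(read d)=40 at depth 0
Step 6: declare e=(read d)=40 at depth 0
Step 7: declare e=33 at depth 0
Step 8: declare b=(read e)=33 at depth 0
Step 9: declare a=(read d)=40 at depth 0
Step 10: declare b=(read e)=33 at depth 0
Step 11: declare e=12 at depth 0
Step 12: declare e=(read d)=40 at depth 0
Visible at query point: a=40 b=33 d=40 e=40

Answer: 40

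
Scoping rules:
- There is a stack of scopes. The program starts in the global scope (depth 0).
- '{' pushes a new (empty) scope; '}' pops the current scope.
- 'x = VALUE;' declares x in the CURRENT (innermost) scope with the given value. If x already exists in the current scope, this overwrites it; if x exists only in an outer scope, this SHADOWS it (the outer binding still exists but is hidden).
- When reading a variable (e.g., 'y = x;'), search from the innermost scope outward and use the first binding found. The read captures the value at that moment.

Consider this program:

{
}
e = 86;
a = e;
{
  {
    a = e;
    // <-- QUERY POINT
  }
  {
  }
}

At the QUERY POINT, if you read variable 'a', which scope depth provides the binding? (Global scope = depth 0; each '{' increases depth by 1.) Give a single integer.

Answer: 2

Derivation:
Step 1: enter scope (depth=1)
Step 2: exit scope (depth=0)
Step 3: declare e=86 at depth 0
Step 4: declare a=(read e)=86 at depth 0
Step 5: enter scope (depth=1)
Step 6: enter scope (depth=2)
Step 7: declare a=(read e)=86 at depth 2
Visible at query point: a=86 e=86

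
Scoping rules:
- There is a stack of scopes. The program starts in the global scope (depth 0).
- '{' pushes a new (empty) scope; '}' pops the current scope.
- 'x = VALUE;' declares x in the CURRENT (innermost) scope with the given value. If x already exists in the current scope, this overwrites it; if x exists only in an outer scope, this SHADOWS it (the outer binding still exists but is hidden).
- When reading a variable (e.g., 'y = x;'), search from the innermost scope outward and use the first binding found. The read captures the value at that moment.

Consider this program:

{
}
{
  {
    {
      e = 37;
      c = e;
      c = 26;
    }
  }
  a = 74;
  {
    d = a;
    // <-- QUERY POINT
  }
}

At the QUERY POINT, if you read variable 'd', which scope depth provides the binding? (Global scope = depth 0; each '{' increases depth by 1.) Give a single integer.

Answer: 2

Derivation:
Step 1: enter scope (depth=1)
Step 2: exit scope (depth=0)
Step 3: enter scope (depth=1)
Step 4: enter scope (depth=2)
Step 5: enter scope (depth=3)
Step 6: declare e=37 at depth 3
Step 7: declare c=(read e)=37 at depth 3
Step 8: declare c=26 at depth 3
Step 9: exit scope (depth=2)
Step 10: exit scope (depth=1)
Step 11: declare a=74 at depth 1
Step 12: enter scope (depth=2)
Step 13: declare d=(read a)=74 at depth 2
Visible at query point: a=74 d=74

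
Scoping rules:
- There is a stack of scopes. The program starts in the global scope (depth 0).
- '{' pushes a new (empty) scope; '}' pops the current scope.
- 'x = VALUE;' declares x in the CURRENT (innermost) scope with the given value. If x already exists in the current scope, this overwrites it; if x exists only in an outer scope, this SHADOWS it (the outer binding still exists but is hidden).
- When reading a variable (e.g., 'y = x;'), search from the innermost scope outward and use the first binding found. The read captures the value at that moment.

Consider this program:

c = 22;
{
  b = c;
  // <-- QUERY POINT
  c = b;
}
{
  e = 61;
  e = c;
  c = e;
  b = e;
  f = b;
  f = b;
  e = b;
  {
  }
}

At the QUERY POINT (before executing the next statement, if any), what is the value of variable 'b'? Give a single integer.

Step 1: declare c=22 at depth 0
Step 2: enter scope (depth=1)
Step 3: declare b=(read c)=22 at depth 1
Visible at query point: b=22 c=22

Answer: 22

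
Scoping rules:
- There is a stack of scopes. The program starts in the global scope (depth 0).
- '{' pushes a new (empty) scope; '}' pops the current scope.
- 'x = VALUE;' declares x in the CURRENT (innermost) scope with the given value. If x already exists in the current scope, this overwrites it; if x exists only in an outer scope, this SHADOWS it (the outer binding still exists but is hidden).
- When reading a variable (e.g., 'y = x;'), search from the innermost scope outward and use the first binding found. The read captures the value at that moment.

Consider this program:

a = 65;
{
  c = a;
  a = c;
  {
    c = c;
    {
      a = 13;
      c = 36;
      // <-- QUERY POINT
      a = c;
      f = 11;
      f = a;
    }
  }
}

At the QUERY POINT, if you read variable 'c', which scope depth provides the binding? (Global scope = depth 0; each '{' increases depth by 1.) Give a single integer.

Step 1: declare a=65 at depth 0
Step 2: enter scope (depth=1)
Step 3: declare c=(read a)=65 at depth 1
Step 4: declare a=(read c)=65 at depth 1
Step 5: enter scope (depth=2)
Step 6: declare c=(read c)=65 at depth 2
Step 7: enter scope (depth=3)
Step 8: declare a=13 at depth 3
Step 9: declare c=36 at depth 3
Visible at query point: a=13 c=36

Answer: 3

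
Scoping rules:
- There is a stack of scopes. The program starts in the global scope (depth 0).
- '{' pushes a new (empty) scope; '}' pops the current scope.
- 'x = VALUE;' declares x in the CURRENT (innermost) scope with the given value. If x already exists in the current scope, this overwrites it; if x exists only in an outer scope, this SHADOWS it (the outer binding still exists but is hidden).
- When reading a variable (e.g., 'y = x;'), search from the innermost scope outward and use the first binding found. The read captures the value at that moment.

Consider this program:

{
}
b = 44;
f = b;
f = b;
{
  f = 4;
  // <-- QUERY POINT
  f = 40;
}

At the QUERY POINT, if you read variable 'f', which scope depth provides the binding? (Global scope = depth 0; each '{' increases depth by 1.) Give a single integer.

Step 1: enter scope (depth=1)
Step 2: exit scope (depth=0)
Step 3: declare b=44 at depth 0
Step 4: declare f=(read b)=44 at depth 0
Step 5: declare f=(read b)=44 at depth 0
Step 6: enter scope (depth=1)
Step 7: declare f=4 at depth 1
Visible at query point: b=44 f=4

Answer: 1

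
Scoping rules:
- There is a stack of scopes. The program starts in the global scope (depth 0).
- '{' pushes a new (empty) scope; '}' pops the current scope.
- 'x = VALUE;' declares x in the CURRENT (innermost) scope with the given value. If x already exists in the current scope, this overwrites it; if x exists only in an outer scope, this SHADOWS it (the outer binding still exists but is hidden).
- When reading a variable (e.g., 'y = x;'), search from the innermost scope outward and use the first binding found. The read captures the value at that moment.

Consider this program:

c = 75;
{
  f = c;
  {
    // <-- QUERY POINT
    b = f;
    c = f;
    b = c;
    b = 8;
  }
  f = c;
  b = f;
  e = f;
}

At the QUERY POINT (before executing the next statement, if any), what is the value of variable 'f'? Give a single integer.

Answer: 75

Derivation:
Step 1: declare c=75 at depth 0
Step 2: enter scope (depth=1)
Step 3: declare f=(read c)=75 at depth 1
Step 4: enter scope (depth=2)
Visible at query point: c=75 f=75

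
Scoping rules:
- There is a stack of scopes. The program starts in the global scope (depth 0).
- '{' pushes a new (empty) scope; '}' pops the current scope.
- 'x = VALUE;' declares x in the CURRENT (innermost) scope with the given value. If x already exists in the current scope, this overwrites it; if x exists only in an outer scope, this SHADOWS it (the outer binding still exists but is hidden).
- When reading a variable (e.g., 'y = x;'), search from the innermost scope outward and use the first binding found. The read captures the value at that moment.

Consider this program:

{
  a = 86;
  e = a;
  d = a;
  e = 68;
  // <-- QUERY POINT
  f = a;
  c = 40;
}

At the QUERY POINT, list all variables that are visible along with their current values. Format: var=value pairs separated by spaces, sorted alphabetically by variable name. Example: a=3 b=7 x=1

Step 1: enter scope (depth=1)
Step 2: declare a=86 at depth 1
Step 3: declare e=(read a)=86 at depth 1
Step 4: declare d=(read a)=86 at depth 1
Step 5: declare e=68 at depth 1
Visible at query point: a=86 d=86 e=68

Answer: a=86 d=86 e=68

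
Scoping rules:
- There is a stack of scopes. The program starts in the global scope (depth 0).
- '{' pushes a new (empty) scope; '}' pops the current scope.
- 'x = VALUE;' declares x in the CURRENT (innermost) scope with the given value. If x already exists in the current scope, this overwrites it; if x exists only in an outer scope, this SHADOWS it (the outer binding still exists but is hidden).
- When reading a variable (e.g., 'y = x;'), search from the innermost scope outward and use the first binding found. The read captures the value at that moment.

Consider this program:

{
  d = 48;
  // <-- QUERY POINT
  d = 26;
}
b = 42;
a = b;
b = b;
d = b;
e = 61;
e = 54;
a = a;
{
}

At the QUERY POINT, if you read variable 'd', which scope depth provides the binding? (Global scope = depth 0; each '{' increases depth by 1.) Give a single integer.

Answer: 1

Derivation:
Step 1: enter scope (depth=1)
Step 2: declare d=48 at depth 1
Visible at query point: d=48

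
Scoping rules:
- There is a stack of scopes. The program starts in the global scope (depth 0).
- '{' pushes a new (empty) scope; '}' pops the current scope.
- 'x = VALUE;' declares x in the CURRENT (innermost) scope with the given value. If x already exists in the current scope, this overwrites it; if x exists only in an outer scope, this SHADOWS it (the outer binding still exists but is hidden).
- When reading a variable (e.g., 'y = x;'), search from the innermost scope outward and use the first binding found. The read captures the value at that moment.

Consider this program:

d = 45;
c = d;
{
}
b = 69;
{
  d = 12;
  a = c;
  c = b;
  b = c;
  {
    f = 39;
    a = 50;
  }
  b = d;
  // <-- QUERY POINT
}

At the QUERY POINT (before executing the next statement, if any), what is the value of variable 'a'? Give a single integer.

Step 1: declare d=45 at depth 0
Step 2: declare c=(read d)=45 at depth 0
Step 3: enter scope (depth=1)
Step 4: exit scope (depth=0)
Step 5: declare b=69 at depth 0
Step 6: enter scope (depth=1)
Step 7: declare d=12 at depth 1
Step 8: declare a=(read c)=45 at depth 1
Step 9: declare c=(read b)=69 at depth 1
Step 10: declare b=(read c)=69 at depth 1
Step 11: enter scope (depth=2)
Step 12: declare f=39 at depth 2
Step 13: declare a=50 at depth 2
Step 14: exit scope (depth=1)
Step 15: declare b=(read d)=12 at depth 1
Visible at query point: a=45 b=12 c=69 d=12

Answer: 45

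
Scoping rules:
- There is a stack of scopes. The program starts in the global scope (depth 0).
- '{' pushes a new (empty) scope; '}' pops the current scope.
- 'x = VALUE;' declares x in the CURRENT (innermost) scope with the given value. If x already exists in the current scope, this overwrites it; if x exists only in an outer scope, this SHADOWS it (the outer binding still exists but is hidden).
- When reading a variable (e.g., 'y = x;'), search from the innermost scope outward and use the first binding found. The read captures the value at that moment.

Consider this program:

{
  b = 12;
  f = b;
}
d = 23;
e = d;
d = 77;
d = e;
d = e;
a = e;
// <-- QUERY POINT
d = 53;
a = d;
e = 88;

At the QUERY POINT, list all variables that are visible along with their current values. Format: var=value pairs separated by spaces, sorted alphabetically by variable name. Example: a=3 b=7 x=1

Step 1: enter scope (depth=1)
Step 2: declare b=12 at depth 1
Step 3: declare f=(read b)=12 at depth 1
Step 4: exit scope (depth=0)
Step 5: declare d=23 at depth 0
Step 6: declare e=(read d)=23 at depth 0
Step 7: declare d=77 at depth 0
Step 8: declare d=(read e)=23 at depth 0
Step 9: declare d=(read e)=23 at depth 0
Step 10: declare a=(read e)=23 at depth 0
Visible at query point: a=23 d=23 e=23

Answer: a=23 d=23 e=23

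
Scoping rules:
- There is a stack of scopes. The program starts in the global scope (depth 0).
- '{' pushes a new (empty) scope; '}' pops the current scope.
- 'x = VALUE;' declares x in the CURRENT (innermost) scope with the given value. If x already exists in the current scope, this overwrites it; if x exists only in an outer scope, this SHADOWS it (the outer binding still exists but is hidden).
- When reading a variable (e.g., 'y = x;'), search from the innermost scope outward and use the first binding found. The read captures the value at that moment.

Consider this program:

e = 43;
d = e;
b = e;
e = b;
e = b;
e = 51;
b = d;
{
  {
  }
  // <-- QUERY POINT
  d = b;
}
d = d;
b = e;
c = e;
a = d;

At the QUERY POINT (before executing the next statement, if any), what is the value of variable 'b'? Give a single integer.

Step 1: declare e=43 at depth 0
Step 2: declare d=(read e)=43 at depth 0
Step 3: declare b=(read e)=43 at depth 0
Step 4: declare e=(read b)=43 at depth 0
Step 5: declare e=(read b)=43 at depth 0
Step 6: declare e=51 at depth 0
Step 7: declare b=(read d)=43 at depth 0
Step 8: enter scope (depth=1)
Step 9: enter scope (depth=2)
Step 10: exit scope (depth=1)
Visible at query point: b=43 d=43 e=51

Answer: 43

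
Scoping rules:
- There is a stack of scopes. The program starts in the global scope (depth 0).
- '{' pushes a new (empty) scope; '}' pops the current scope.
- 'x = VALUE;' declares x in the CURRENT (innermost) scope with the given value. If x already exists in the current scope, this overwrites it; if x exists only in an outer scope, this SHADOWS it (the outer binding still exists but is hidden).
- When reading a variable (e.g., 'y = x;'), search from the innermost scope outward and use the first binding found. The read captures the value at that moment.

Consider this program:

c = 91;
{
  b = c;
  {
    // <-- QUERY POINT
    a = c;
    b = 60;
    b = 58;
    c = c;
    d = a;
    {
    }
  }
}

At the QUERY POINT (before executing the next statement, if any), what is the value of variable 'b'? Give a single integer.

Step 1: declare c=91 at depth 0
Step 2: enter scope (depth=1)
Step 3: declare b=(read c)=91 at depth 1
Step 4: enter scope (depth=2)
Visible at query point: b=91 c=91

Answer: 91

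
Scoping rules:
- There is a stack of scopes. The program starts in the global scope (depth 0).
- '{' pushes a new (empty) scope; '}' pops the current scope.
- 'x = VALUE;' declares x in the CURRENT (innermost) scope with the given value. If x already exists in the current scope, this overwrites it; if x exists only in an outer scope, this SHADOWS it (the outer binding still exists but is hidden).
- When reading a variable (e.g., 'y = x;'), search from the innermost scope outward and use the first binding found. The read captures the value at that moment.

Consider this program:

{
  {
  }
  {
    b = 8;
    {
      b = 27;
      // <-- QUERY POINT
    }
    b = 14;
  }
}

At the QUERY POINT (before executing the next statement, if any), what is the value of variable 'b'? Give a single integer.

Step 1: enter scope (depth=1)
Step 2: enter scope (depth=2)
Step 3: exit scope (depth=1)
Step 4: enter scope (depth=2)
Step 5: declare b=8 at depth 2
Step 6: enter scope (depth=3)
Step 7: declare b=27 at depth 3
Visible at query point: b=27

Answer: 27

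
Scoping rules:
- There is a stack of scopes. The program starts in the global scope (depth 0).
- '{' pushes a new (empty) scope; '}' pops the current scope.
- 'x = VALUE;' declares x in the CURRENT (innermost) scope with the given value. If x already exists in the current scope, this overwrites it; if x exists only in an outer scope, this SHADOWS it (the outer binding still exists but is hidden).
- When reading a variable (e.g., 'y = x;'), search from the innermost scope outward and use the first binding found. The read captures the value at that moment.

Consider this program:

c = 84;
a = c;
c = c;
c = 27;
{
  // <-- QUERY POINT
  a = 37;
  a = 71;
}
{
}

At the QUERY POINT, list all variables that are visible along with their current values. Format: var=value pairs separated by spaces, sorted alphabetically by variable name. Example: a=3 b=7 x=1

Answer: a=84 c=27

Derivation:
Step 1: declare c=84 at depth 0
Step 2: declare a=(read c)=84 at depth 0
Step 3: declare c=(read c)=84 at depth 0
Step 4: declare c=27 at depth 0
Step 5: enter scope (depth=1)
Visible at query point: a=84 c=27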